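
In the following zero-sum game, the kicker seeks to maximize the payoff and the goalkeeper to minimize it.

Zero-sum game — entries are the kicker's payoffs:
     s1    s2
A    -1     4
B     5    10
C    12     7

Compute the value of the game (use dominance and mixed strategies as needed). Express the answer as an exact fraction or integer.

17/2

Row A is strictly dominated by row B, so the kicker never plays it.
The remaining 2×2 game on (B, C) × (s1, s2) has no saddle point. Let the kicker play B with probability p; indifference gives 5p + 12(1−p) = 10p + 7(1−p), so p = 1/2.
Similarly the goalkeeper's optimal q on s1 is 3/10, and the value is 5·(3/10) + (10)·(7/10) = 17/2.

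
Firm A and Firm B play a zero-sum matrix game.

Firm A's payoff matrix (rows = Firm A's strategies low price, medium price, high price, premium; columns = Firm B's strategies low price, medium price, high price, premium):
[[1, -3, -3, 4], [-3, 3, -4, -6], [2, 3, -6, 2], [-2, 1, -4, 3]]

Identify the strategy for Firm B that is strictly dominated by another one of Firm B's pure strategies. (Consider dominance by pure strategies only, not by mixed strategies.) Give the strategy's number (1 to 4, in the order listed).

Firm B prefers columns that give Firm A less. Compare low price with high price: -3 < 1, -4 < -3, -6 < 2, -4 < -2.
So high price strictly dominates low price for Firm B; low price is strictly dominated.

1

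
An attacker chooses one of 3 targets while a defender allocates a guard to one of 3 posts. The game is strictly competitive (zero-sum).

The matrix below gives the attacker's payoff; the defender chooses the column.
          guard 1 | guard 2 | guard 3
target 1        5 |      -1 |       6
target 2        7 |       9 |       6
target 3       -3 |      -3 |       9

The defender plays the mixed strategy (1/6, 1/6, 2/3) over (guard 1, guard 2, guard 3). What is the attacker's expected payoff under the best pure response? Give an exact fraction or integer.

20/3

target 1: (5)·(1/6) + (-1)·(1/6) + (6)·(2/3) = 14/3.
target 2: (7)·(1/6) + (9)·(1/6) + (6)·(2/3) = 20/3.
target 3: (-3)·(1/6) + (-3)·(1/6) + (9)·(2/3) = 5.
The best pure response is target 2 with expected payoff 20/3.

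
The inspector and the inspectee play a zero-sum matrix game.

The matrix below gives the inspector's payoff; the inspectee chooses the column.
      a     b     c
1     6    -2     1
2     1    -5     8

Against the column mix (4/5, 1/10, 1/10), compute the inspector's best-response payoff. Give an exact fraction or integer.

1: (6)·(4/5) + (-2)·(1/10) + (1)·(1/10) = 47/10.
2: (1)·(4/5) + (-5)·(1/10) + (8)·(1/10) = 11/10.
The best pure response is 1 with expected payoff 47/10.

47/10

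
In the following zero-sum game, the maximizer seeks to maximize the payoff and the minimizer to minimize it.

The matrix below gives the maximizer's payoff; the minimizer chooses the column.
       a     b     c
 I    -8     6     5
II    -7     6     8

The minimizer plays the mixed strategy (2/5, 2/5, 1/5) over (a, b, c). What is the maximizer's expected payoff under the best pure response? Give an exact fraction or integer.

6/5

I: (-8)·(2/5) + (6)·(2/5) + (5)·(1/5) = 1/5.
II: (-7)·(2/5) + (6)·(2/5) + (8)·(1/5) = 6/5.
The best pure response is II with expected payoff 6/5.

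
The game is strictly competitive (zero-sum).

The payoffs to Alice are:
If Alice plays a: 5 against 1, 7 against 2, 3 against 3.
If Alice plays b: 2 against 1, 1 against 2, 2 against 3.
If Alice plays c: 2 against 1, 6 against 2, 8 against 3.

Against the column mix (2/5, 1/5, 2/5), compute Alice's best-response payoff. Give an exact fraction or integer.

26/5

a: (5)·(2/5) + (7)·(1/5) + (3)·(2/5) = 23/5.
b: (2)·(2/5) + (1)·(1/5) + (2)·(2/5) = 9/5.
c: (2)·(2/5) + (6)·(1/5) + (8)·(2/5) = 26/5.
The best pure response is c with expected payoff 26/5.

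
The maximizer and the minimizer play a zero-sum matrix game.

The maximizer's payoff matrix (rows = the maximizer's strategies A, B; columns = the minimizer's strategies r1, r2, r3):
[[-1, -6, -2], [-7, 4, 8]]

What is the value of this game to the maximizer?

-23/8

Column r3 is strictly dominated by r2 for the minimizer (it gives the maximizer more in every row).
The remaining 2×2 game on (A, B) × (r1, r2) has no saddle point. Let the maximizer play A with probability p; indifference gives −p − 7(1−p) = −6p + 4(1−p), so p = 11/16.
Similarly the minimizer's optimal q on r1 is 5/8, and the value is -1·(5/8) + (-6)·(3/8) = -23/8.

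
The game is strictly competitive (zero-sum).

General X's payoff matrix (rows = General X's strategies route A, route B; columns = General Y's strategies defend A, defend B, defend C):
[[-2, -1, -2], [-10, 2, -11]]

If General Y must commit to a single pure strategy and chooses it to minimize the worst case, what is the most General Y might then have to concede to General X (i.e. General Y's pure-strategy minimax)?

The worst case (largest entry) in each column is defend A: -2, defend B: 2, defend C: -2.
The best (smallest) of these is -2.

-2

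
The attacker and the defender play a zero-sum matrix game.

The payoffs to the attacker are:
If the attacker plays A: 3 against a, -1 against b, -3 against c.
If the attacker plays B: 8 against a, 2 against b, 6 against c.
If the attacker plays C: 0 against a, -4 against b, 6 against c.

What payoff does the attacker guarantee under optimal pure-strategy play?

Row minima: -3, 2, -4 → the attacker's maximin is 2.
Column maxima: 8, 2, 6 → the defender's minimax is 2.
They coincide at (B, b), so the value is 2.

2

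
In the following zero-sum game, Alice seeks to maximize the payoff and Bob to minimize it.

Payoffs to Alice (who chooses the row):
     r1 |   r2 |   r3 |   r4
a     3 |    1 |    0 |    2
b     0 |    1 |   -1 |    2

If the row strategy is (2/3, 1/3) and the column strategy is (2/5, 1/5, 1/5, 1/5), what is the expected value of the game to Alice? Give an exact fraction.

Against (2/5, 1/5, 1/5, 1/5), each row's expected payoff is a: 9/5; b: 2/5.
Taking the (2/3, 1/3)-weighted average: (2/3)·(9/5) + (1/3)·(2/5) = 4/3.

4/3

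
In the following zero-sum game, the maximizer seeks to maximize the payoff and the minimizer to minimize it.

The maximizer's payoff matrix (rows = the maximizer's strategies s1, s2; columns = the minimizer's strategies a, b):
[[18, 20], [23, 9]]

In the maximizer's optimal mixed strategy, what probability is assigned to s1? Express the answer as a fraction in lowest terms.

7/8

Row minima are 18 and 9, so the maximizer's maximin is 18; column maxima are 23 and 20, so the minimizer's minimax is 20. These differ, so the equilibrium is in mixed strategies.
Let the maximizer play s1 with probability p. The minimizer is indifferent when 18p + 23(1−p) = 20p + 9(1−p), giving p = 7/8.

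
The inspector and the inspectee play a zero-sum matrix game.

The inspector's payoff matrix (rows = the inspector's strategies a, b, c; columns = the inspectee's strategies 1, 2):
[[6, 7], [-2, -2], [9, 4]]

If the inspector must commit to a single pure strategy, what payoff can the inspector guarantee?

6

The worst-case payoff for each row is a: 6, b: -2, c: 4.
The best of these is 6.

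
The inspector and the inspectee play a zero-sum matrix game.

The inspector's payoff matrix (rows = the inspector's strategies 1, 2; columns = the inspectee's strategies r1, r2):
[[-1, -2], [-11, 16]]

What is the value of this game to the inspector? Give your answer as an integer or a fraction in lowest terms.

-19/14

Row minima are -2 and -11, so the inspector's maximin is -2; column maxima are -1 and 16, so the inspectee's minimax is -1. These differ, so the equilibrium is in mixed strategies.
Let the inspector play 1 with probability p. The inspectee is indifferent when −p − 11(1−p) = −2p + 16(1−p), giving p = 27/28.
Let the inspectee play r1 with probability q. The inspector is indifferent when −q − 2(1−q) = −11q + 16(1−q), giving q = 9/14.
The value is -1·(9/14) + (-2)·(5/14) = -19/14.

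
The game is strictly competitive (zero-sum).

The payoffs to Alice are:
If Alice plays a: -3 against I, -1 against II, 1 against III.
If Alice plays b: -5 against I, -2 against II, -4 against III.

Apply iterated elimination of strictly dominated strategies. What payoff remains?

-3

Row b is strictly dominated by row a (-3>-5, -1>-2, 1>-4); eliminate b.
Column III is strictly dominated by I for Bob (-3<1); eliminate III.
Column II is strictly dominated by I for Bob (-3<-1); eliminate II.
Only (a, I) remains, with payoff -3.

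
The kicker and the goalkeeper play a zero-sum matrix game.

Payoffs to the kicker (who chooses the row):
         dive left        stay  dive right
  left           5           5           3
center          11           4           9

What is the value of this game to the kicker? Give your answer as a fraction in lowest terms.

Column dive left is strictly dominated by dive right for the goalkeeper (it gives the kicker more in every row).
The remaining 2×2 game on (left, center) × (stay, dive right) has no saddle point. Let the kicker play left with probability p; indifference gives 5p + 4(1−p) = 3p + 9(1−p), so p = 5/7.
Similarly the goalkeeper's optimal q on stay is 6/7, and the value is 5·(6/7) + (3)·(1/7) = 33/7.

33/7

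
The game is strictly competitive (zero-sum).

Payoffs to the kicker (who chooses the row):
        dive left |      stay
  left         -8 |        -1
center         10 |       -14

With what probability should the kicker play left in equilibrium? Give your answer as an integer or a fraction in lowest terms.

Row minima are -8 and -14, so the kicker's maximin is -8; column maxima are 10 and -1, so the goalkeeper's minimax is -1. These differ, so the equilibrium is in mixed strategies.
Let the kicker play left with probability p. The goalkeeper is indifferent when −8p + 10(1−p) = −p − 14(1−p), giving p = 24/31.

24/31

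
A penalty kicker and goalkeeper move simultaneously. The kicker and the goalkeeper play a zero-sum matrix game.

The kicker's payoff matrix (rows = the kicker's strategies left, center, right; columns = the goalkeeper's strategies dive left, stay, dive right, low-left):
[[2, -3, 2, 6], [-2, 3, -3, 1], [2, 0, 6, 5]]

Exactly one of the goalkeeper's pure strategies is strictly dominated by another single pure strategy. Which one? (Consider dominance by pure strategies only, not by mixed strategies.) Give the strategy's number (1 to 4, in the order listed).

The goalkeeper prefers columns that give the kicker less. Compare low-left with dive left: 2 < 6, -2 < 1, 2 < 5.
So dive left strictly dominates low-left for the goalkeeper; low-left is strictly dominated.

4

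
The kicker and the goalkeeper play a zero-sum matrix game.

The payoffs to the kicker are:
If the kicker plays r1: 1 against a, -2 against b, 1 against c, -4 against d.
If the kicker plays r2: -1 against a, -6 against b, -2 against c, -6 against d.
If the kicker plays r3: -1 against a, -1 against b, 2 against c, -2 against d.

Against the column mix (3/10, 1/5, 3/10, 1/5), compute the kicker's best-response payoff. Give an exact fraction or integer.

r1: (1)·(3/10) + (-2)·(1/5) + (1)·(3/10) + (-4)·(1/5) = -3/5.
r2: (-1)·(3/10) + (-6)·(1/5) + (-2)·(3/10) + (-6)·(1/5) = -33/10.
r3: (-1)·(3/10) + (-1)·(1/5) + (2)·(3/10) + (-2)·(1/5) = -3/10.
The best pure response is r3 with expected payoff -3/10.

-3/10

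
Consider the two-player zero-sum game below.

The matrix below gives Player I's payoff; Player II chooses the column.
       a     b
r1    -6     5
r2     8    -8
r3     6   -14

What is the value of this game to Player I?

Row r3 is strictly dominated by row r2, so Player I never plays it.
The remaining 2×2 game on (r1, r2) × (a, b) has no saddle point. Let Player I play r1 with probability p; indifference gives −6p + 8(1−p) = 5p − 8(1−p), so p = 16/27.
Similarly Player II's optimal q on a is 13/27, and the value is -6·(13/27) + (5)·(14/27) = -8/27.

-8/27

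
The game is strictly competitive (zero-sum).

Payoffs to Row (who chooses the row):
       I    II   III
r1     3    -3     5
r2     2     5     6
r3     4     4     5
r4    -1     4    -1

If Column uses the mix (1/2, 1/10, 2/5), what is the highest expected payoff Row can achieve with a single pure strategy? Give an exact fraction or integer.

r1: (3)·(1/2) + (-3)·(1/10) + (5)·(2/5) = 16/5.
r2: (2)·(1/2) + (5)·(1/10) + (6)·(2/5) = 39/10.
r3: (4)·(1/2) + (4)·(1/10) + (5)·(2/5) = 22/5.
r4: (-1)·(1/2) + (4)·(1/10) + (-1)·(2/5) = -1/2.
The best pure response is r3 with expected payoff 22/5.

22/5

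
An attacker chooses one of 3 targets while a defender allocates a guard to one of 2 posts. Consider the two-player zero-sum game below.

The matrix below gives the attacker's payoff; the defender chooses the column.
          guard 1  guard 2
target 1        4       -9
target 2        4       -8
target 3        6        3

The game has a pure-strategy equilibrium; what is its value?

3

Row minima: -9, -8, 3 → the attacker's maximin is 3.
Column maxima: 6, 3 → the defender's minimax is 3.
They coincide at (target 3, guard 2), so the value is 3.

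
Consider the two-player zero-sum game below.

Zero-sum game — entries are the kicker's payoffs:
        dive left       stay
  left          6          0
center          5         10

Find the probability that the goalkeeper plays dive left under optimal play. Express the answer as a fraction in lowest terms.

10/11

Row minima are 0 and 5, so the kicker's maximin is 5; column maxima are 6 and 10, so the goalkeeper's minimax is 6. These differ, so the equilibrium is in mixed strategies.
Let the goalkeeper play dive left with probability q. The kicker is indifferent when 6q = 5q + 10(1−q), giving q = 10/11.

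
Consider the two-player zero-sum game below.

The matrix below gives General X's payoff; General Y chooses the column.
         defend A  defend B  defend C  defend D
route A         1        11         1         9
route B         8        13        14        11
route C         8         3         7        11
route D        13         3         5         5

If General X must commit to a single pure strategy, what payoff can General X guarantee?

8

The worst-case payoff for each row is route A: 1, route B: 8, route C: 3, route D: 3.
The best of these is 8.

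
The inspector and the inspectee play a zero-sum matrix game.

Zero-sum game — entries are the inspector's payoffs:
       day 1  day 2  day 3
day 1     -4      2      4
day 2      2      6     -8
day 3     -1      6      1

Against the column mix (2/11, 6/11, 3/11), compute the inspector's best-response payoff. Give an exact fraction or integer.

37/11

day 1: (-4)·(2/11) + (2)·(6/11) + (4)·(3/11) = 16/11.
day 2: (2)·(2/11) + (6)·(6/11) + (-8)·(3/11) = 16/11.
day 3: (-1)·(2/11) + (6)·(6/11) + (1)·(3/11) = 37/11.
The best pure response is day 3 with expected payoff 37/11.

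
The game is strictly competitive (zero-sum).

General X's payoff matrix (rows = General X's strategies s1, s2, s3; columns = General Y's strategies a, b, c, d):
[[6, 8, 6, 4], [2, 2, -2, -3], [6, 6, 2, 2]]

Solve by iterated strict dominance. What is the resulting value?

4

Column a is strictly dominated by d for General Y (4<6, -3<2, 2<6); eliminate a.
Column b is strictly dominated by c for General Y (6<8, -2<2, 2<6); eliminate b.
Row s2 is strictly dominated by row s1 (6>-2, 4>-3); eliminate s2.
Row s3 is strictly dominated by row s1 (6>2, 4>2); eliminate s3.
Column c is strictly dominated by d for General Y (4<6); eliminate c.
Only (s1, d) remains, with payoff 4.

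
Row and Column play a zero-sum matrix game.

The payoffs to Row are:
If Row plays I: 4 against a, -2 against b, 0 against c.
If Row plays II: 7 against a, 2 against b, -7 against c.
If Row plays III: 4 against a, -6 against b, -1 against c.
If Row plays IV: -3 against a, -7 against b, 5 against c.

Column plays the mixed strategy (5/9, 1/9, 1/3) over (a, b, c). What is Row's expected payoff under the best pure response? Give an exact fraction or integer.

2

I: (4)·(5/9) + (-2)·(1/9) + (0)·(1/3) = 2.
II: (7)·(5/9) + (2)·(1/9) + (-7)·(1/3) = 16/9.
III: (4)·(5/9) + (-6)·(1/9) + (-1)·(1/3) = 11/9.
IV: (-3)·(5/9) + (-7)·(1/9) + (5)·(1/3) = -7/9.
The best pure response is I with expected payoff 2.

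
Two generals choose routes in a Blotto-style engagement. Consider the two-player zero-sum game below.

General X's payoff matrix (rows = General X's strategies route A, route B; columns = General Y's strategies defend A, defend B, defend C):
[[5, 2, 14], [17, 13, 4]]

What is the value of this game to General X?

58/7

Column defend A is strictly dominated by defend B for General Y (it gives General X more in every row).
The remaining 2×2 game on (route A, route B) × (defend B, defend C) has no saddle point. Let General X play route A with probability p; indifference gives 2p + 13(1−p) = 14p + 4(1−p), so p = 3/7.
Similarly General Y's optimal q on defend B is 10/21, and the value is 2·(10/21) + (14)·(11/21) = 58/7.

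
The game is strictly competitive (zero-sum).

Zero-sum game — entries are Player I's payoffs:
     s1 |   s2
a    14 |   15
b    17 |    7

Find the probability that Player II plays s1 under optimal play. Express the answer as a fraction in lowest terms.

Row minima are 14 and 7, so Player I's maximin is 14; column maxima are 17 and 15, so Player II's minimax is 15. These differ, so the equilibrium is in mixed strategies.
Let Player II play s1 with probability q. Player I is indifferent when 14q + 15(1−q) = 17q + 7(1−q), giving q = 8/11.

8/11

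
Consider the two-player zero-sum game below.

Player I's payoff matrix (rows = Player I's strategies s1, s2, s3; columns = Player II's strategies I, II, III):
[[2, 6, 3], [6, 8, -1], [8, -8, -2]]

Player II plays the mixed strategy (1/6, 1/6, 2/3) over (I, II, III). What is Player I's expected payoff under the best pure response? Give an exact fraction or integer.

s1: (2)·(1/6) + (6)·(1/6) + (3)·(2/3) = 10/3.
s2: (6)·(1/6) + (8)·(1/6) + (-1)·(2/3) = 5/3.
s3: (8)·(1/6) + (-8)·(1/6) + (-2)·(2/3) = -4/3.
The best pure response is s1 with expected payoff 10/3.

10/3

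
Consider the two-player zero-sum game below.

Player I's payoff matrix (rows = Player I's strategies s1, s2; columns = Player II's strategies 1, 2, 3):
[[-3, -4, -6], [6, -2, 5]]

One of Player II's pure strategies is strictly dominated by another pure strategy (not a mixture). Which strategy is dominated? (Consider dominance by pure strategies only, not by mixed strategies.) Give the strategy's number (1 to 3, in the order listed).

Player II prefers columns that give Player I less. Compare 1 with 2: -4 < -3, -2 < 6.
So 2 strictly dominates 1 for Player II; 1 is strictly dominated.

1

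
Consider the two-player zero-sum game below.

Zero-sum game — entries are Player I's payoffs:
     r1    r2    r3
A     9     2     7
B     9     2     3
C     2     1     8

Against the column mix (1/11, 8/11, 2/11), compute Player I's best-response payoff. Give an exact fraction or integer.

39/11

A: (9)·(1/11) + (2)·(8/11) + (7)·(2/11) = 39/11.
B: (9)·(1/11) + (2)·(8/11) + (3)·(2/11) = 31/11.
C: (2)·(1/11) + (1)·(8/11) + (8)·(2/11) = 26/11.
The best pure response is A with expected payoff 39/11.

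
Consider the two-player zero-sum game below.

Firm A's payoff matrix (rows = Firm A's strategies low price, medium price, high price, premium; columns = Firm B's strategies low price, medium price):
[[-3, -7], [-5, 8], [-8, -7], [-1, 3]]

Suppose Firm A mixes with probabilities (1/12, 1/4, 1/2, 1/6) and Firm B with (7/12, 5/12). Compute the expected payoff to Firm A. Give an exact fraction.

Against (7/12, 5/12), each row's expected payoff is low price: -14/3; medium price: 5/12; high price: -91/12; premium: 2/3.
Taking the (1/12, 1/4, 1/2, 1/6)-weighted average: (1/12)·(-14/3) + (1/4)·(5/12) + (1/2)·(-91/12) + (1/6)·(2/3) = -571/144.

-571/144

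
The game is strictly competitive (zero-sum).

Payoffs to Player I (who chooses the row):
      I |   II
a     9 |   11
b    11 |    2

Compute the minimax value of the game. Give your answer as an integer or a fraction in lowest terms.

103/11

Row minima are 9 and 2, so Player I's maximin is 9; column maxima are 11 and 11, so Player II's minimax is 11. These differ, so the equilibrium is in mixed strategies.
Let Player I play a with probability p. Player II is indifferent when 9p + 11(1−p) = 11p + 2(1−p), giving p = 9/11.
Let Player II play I with probability q. Player I is indifferent when 9q + 11(1−q) = 11q + 2(1−q), giving q = 9/11.
The value is 9·(9/11) + (11)·(2/11) = 103/11.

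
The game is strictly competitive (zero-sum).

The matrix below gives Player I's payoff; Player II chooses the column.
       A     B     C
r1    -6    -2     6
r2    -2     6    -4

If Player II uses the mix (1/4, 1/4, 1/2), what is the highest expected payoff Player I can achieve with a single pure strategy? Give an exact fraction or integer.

1

r1: (-6)·(1/4) + (-2)·(1/4) + (6)·(1/2) = 1.
r2: (-2)·(1/4) + (6)·(1/4) + (-4)·(1/2) = -1.
The best pure response is r1 with expected payoff 1.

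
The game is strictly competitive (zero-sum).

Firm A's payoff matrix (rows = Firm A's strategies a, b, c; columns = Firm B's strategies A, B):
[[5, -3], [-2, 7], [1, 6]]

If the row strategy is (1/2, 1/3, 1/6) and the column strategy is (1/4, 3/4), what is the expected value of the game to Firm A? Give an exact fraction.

15/8

Against (1/4, 3/4), each row's expected payoff is a: -1; b: 19/4; c: 19/4.
Taking the (1/2, 1/3, 1/6)-weighted average: (1/2)·(-1) + (1/3)·(19/4) + (1/6)·(19/4) = 15/8.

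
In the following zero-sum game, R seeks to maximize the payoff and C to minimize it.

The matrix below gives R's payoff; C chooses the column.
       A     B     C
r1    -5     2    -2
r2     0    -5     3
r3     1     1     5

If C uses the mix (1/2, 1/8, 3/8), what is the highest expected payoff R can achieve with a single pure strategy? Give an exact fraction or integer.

r1: (-5)·(1/2) + (2)·(1/8) + (-2)·(3/8) = -3.
r2: (0)·(1/2) + (-5)·(1/8) + (3)·(3/8) = 1/2.
r3: (1)·(1/2) + (1)·(1/8) + (5)·(3/8) = 5/2.
The best pure response is r3 with expected payoff 5/2.

5/2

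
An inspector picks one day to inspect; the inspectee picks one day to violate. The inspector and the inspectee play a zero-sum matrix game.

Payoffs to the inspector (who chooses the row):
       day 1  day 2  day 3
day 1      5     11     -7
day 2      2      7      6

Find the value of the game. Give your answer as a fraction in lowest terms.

Column day 2 is strictly dominated by day 1 for the inspectee (it gives the inspector more in every row).
The remaining 2×2 game on (day 1, day 2) × (day 1, day 3) has no saddle point. Let the inspector play day 1 with probability p; indifference gives 5p + 2(1−p) = −7p + 6(1−p), so p = 1/4.
Similarly the inspectee's optimal q on day 1 is 13/16, and the value is 5·(13/16) + (-7)·(3/16) = 11/4.

11/4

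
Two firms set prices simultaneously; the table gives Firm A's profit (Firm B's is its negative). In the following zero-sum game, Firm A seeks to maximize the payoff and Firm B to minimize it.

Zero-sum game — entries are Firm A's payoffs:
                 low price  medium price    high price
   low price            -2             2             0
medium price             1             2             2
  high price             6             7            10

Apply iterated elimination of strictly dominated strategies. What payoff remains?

6

Row medium price is strictly dominated by row high price (6>1, 7>2, 10>2); eliminate medium price.
Row low price is strictly dominated by row high price (6>-2, 7>2, 10>0); eliminate low price.
Column high price is strictly dominated by low price for Firm B (6<10); eliminate high price.
Column medium price is strictly dominated by low price for Firm B (6<7); eliminate medium price.
Only (high price, low price) remains, with payoff 6.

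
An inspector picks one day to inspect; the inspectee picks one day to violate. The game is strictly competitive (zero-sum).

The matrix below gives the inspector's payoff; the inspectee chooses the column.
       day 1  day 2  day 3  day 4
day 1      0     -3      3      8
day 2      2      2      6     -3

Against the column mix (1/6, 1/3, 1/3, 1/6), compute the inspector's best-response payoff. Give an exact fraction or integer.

day 1: (0)·(1/6) + (-3)·(1/3) + (3)·(1/3) + (8)·(1/6) = 4/3.
day 2: (2)·(1/6) + (2)·(1/3) + (6)·(1/3) + (-3)·(1/6) = 5/2.
The best pure response is day 2 with expected payoff 5/2.

5/2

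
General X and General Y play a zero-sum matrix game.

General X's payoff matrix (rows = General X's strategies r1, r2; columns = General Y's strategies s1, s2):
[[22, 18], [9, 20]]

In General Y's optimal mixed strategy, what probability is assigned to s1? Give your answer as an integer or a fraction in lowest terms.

2/15

Row minima are 18 and 9, so General X's maximin is 18; column maxima are 22 and 20, so General Y's minimax is 20. These differ, so the equilibrium is in mixed strategies.
Let General Y play s1 with probability q. General X is indifferent when 22q + 18(1−q) = 9q + 20(1−q), giving q = 2/15.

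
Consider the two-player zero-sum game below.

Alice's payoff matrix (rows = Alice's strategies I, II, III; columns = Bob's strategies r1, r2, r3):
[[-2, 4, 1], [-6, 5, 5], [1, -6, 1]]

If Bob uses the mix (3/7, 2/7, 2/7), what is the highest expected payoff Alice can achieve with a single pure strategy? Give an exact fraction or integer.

4/7

I: (-2)·(3/7) + (4)·(2/7) + (1)·(2/7) = 4/7.
II: (-6)·(3/7) + (5)·(2/7) + (5)·(2/7) = 2/7.
III: (1)·(3/7) + (-6)·(2/7) + (1)·(2/7) = -1.
The best pure response is I with expected payoff 4/7.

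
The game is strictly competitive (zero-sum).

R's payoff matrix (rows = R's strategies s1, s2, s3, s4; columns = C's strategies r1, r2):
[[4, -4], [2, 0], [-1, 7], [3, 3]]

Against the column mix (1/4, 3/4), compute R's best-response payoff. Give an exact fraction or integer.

s1: (4)·(1/4) + (-4)·(3/4) = -2.
s2: (2)·(1/4) + (0)·(3/4) = 1/2.
s3: (-1)·(1/4) + (7)·(3/4) = 5.
s4: (3)·(1/4) + (3)·(3/4) = 3.
The best pure response is s3 with expected payoff 5.

5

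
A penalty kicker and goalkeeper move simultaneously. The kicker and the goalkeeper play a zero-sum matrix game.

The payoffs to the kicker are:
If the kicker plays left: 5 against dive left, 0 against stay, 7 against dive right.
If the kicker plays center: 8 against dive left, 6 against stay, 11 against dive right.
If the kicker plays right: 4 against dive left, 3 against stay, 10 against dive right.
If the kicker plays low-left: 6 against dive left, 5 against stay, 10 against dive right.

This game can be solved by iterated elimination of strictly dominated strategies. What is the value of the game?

Row right is strictly dominated by row center (8>4, 6>3, 11>10); eliminate right.
Column dive left is strictly dominated by stay for the goalkeeper (0<5, 6<8, 5<6); eliminate dive left.
Column dive right is strictly dominated by stay for the goalkeeper (0<7, 6<11, 5<10); eliminate dive right.
Row left is strictly dominated by row center (6>0); eliminate left.
Row low-left is strictly dominated by row center (6>5); eliminate low-left.
Only (center, stay) remains, with payoff 6.

6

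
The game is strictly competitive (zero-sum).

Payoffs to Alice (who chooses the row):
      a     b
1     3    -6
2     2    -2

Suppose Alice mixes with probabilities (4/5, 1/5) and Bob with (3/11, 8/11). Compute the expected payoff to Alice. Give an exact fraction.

-166/55

Against (3/11, 8/11), each row's expected payoff is 1: -39/11; 2: -10/11.
Taking the (4/5, 1/5)-weighted average: (4/5)·(-39/11) + (1/5)·(-10/11) = -166/55.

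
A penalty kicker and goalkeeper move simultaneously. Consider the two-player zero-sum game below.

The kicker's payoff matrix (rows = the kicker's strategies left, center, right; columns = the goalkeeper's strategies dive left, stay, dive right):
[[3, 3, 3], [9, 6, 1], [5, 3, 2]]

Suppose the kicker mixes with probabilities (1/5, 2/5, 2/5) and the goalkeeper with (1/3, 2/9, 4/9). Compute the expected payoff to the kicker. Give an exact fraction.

19/5

Against (1/3, 2/9, 4/9), each row's expected payoff is left: 3; center: 43/9; right: 29/9.
Taking the (1/5, 2/5, 2/5)-weighted average: (1/5)·(3) + (2/5)·(43/9) + (2/5)·(29/9) = 19/5.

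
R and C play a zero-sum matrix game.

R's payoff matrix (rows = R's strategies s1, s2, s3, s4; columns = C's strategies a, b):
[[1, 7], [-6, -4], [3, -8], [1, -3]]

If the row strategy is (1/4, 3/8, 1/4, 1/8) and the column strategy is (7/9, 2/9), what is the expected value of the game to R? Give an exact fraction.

Against (7/9, 2/9), each row's expected payoff is s1: 7/3; s2: -50/9; s3: 5/9; s4: 1/9.
Taking the (1/4, 3/8, 1/4, 1/8)-weighted average: (1/4)·(7/3) + (3/8)·(-50/9) + (1/4)·(5/9) + (1/8)·(1/9) = -97/72.

-97/72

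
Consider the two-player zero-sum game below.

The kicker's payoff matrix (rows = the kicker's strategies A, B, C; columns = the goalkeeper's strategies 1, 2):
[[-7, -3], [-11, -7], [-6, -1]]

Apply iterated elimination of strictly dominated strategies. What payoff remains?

Row A is strictly dominated by row C (-6>-7, -1>-3); eliminate A.
Row B is strictly dominated by row C (-6>-11, -1>-7); eliminate B.
Column 2 is strictly dominated by 1 for the goalkeeper (-6<-1); eliminate 2.
Only (C, 1) remains, with payoff -6.

-6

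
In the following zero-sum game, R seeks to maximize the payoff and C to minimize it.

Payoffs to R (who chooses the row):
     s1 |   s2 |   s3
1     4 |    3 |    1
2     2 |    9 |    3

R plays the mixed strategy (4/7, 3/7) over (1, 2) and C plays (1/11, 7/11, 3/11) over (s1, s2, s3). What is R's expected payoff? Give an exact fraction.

Against (1/11, 7/11, 3/11), each row's expected payoff is 1: 28/11; 2: 74/11.
Taking the (4/7, 3/7)-weighted average: (4/7)·(28/11) + (3/7)·(74/11) = 334/77.

334/77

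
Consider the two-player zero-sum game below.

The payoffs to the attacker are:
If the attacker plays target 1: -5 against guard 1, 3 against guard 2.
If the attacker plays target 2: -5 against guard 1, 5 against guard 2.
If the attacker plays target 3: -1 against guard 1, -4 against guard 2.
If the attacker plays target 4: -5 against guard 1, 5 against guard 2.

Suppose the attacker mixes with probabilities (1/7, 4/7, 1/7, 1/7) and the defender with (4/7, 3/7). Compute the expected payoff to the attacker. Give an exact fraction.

Against (4/7, 3/7), each row's expected payoff is target 1: -11/7; target 2: -5/7; target 3: -16/7; target 4: -5/7.
Taking the (1/7, 4/7, 1/7, 1/7)-weighted average: (1/7)·(-11/7) + (4/7)·(-5/7) + (1/7)·(-16/7) + (1/7)·(-5/7) = -52/49.

-52/49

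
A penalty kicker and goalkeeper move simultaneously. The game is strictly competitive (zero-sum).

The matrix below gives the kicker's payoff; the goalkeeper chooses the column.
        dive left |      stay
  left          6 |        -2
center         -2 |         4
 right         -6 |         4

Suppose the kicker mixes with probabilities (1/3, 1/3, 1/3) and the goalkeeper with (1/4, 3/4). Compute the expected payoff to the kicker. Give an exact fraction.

4/3

Against (1/4, 3/4), each row's expected payoff is left: 0; center: 5/2; right: 3/2.
Taking the (1/3, 1/3, 1/3)-weighted average: (1/3)·(0) + (1/3)·(5/2) + (1/3)·(3/2) = 4/3.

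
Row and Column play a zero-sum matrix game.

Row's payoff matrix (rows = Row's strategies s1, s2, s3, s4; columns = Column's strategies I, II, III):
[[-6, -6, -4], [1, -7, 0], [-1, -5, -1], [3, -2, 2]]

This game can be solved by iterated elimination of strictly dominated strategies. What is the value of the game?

Column III is strictly dominated by II for Column (-6<-4, -7<0, -5<-1, -2<2); eliminate III.
Row s2 is strictly dominated by row s4 (3>1, -2>-7); eliminate s2.
Row s1 is strictly dominated by row s3 (-1>-6, -5>-6); eliminate s1.
Row s3 is strictly dominated by row s4 (3>-1, -2>-5); eliminate s3.
Column I is strictly dominated by II for Column (-2<3); eliminate I.
Only (s4, II) remains, with payoff -2.

-2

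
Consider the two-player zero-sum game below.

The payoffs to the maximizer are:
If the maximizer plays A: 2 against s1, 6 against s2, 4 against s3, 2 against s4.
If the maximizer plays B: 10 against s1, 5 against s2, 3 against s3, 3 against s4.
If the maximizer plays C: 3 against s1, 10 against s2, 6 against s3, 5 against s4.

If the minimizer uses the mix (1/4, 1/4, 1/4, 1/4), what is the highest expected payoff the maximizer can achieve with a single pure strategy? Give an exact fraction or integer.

6

A: (2)·(1/4) + (6)·(1/4) + (4)·(1/4) + (2)·(1/4) = 7/2.
B: (10)·(1/4) + (5)·(1/4) + (3)·(1/4) + (3)·(1/4) = 21/4.
C: (3)·(1/4) + (10)·(1/4) + (6)·(1/4) + (5)·(1/4) = 6.
The best pure response is C with expected payoff 6.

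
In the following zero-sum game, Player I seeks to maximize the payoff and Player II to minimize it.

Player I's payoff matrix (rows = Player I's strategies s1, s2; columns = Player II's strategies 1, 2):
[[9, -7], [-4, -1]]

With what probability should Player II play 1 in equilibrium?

6/19

Row minima are -7 and -4, so Player I's maximin is -4; column maxima are 9 and -1, so Player II's minimax is -1. These differ, so the equilibrium is in mixed strategies.
Let Player II play 1 with probability q. Player I is indifferent when 9q − 7(1−q) = −4q − (1−q), giving q = 6/19.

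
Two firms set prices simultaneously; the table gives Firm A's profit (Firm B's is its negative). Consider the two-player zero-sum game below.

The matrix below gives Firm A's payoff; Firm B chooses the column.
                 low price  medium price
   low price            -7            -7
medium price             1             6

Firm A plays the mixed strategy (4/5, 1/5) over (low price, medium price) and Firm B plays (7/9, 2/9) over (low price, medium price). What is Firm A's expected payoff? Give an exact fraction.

Against (7/9, 2/9), each row's expected payoff is low price: -7; medium price: 19/9.
Taking the (4/5, 1/5)-weighted average: (4/5)·(-7) + (1/5)·(19/9) = -233/45.

-233/45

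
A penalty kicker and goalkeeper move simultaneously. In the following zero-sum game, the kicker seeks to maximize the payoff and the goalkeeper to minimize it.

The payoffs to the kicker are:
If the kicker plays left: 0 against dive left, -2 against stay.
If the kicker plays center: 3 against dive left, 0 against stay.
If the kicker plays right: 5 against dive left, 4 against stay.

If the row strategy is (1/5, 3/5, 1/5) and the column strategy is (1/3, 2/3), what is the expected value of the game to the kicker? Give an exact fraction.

6/5

Against (1/3, 2/3), each row's expected payoff is left: -4/3; center: 1; right: 13/3.
Taking the (1/5, 3/5, 1/5)-weighted average: (1/5)·(-4/3) + (3/5)·(1) + (1/5)·(13/3) = 6/5.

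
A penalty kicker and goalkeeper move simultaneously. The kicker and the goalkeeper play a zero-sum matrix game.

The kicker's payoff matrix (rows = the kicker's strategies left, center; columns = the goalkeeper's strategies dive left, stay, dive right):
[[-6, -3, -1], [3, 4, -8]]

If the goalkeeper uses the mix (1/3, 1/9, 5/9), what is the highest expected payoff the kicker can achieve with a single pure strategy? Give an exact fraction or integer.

left: (-6)·(1/3) + (-3)·(1/9) + (-1)·(5/9) = -26/9.
center: (3)·(1/3) + (4)·(1/9) + (-8)·(5/9) = -3.
The best pure response is left with expected payoff -26/9.

-26/9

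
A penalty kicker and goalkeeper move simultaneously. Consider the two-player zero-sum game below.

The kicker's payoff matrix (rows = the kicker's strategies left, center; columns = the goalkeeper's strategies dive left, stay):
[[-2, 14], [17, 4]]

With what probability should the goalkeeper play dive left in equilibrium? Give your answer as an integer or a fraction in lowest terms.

10/29

Row minima are -2 and 4, so the kicker's maximin is 4; column maxima are 17 and 14, so the goalkeeper's minimax is 14. These differ, so the equilibrium is in mixed strategies.
Let the goalkeeper play dive left with probability q. The kicker is indifferent when −2q + 14(1−q) = 17q + 4(1−q), giving q = 10/29.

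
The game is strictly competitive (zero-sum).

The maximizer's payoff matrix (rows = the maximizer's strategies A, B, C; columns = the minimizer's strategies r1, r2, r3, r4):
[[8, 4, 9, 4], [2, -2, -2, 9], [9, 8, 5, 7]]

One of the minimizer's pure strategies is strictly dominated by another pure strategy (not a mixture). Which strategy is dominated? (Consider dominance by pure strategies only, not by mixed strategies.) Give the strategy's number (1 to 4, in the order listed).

1

The minimizer prefers columns that give the maximizer less. Compare r1 with r2: 4 < 8, -2 < 2, 8 < 9.
So r2 strictly dominates r1 for the minimizer; r1 is strictly dominated.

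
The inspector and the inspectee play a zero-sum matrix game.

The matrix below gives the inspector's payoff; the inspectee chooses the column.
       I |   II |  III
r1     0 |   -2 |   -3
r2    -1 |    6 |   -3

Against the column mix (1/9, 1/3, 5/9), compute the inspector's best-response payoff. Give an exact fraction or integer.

2/9

r1: (0)·(1/9) + (-2)·(1/3) + (-3)·(5/9) = -7/3.
r2: (-1)·(1/9) + (6)·(1/3) + (-3)·(5/9) = 2/9.
The best pure response is r2 with expected payoff 2/9.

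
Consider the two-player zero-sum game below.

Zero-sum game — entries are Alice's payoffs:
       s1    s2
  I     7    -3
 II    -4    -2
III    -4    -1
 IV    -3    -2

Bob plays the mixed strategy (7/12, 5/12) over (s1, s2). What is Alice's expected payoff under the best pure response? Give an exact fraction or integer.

I: (7)·(7/12) + (-3)·(5/12) = 17/6.
II: (-4)·(7/12) + (-2)·(5/12) = -19/6.
III: (-4)·(7/12) + (-1)·(5/12) = -11/4.
IV: (-3)·(7/12) + (-2)·(5/12) = -31/12.
The best pure response is I with expected payoff 17/6.

17/6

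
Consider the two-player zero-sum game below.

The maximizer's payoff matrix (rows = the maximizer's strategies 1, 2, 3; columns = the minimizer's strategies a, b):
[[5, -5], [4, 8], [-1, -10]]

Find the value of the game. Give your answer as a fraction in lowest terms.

30/7

Row 3 is strictly dominated by row 1, so the maximizer never plays it.
The remaining 2×2 game on (1, 2) × (a, b) has no saddle point. Let the maximizer play 1 with probability p; indifference gives 5p + 4(1−p) = −5p + 8(1−p), so p = 2/7.
Similarly the minimizer's optimal q on a is 13/14, and the value is 5·(13/14) + (-5)·(1/14) = 30/7.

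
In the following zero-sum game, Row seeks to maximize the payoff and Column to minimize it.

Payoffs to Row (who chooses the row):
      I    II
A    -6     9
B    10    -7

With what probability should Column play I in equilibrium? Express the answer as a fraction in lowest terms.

1/2

Row minima are -6 and -7, so Row's maximin is -6; column maxima are 10 and 9, so Column's minimax is 9. These differ, so the equilibrium is in mixed strategies.
Let Column play I with probability q. Row is indifferent when −6q + 9(1−q) = 10q − 7(1−q), giving q = 1/2.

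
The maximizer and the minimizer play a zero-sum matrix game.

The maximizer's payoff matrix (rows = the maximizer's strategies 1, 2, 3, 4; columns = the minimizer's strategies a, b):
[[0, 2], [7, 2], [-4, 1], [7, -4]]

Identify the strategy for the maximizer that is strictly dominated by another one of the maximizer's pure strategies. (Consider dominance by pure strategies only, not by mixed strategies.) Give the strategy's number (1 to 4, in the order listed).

Compare 3 with 1: 0 > -4, 2 > 1.
So 1 strictly dominates 3 for the maximizer; 3 is strictly dominated.

3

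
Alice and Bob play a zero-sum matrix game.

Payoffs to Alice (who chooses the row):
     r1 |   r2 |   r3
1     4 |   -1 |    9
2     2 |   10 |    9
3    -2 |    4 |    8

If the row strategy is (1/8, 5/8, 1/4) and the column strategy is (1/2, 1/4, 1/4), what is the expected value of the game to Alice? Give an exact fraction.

147/32

Against (1/2, 1/4, 1/4), each row's expected payoff is 1: 4; 2: 23/4; 3: 2.
Taking the (1/8, 5/8, 1/4)-weighted average: (1/8)·(4) + (5/8)·(23/4) + (1/4)·(2) = 147/32.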